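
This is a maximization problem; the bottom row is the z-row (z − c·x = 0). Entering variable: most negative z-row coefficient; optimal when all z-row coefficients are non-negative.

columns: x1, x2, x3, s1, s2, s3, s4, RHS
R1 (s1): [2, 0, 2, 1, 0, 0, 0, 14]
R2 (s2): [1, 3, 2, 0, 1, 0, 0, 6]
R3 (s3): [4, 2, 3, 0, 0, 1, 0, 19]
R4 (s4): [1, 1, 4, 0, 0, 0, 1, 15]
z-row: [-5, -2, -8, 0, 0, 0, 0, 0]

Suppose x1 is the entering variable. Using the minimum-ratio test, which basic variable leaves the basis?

Column x1 entries and ratios — s1: 14/2 = 7; s2: 6/1 = 6; s3: 19/4 = 19/4; s4: 15/1 = 15.
Smallest ratio is 19/4 in the row of s3, so s3 leaves.

s3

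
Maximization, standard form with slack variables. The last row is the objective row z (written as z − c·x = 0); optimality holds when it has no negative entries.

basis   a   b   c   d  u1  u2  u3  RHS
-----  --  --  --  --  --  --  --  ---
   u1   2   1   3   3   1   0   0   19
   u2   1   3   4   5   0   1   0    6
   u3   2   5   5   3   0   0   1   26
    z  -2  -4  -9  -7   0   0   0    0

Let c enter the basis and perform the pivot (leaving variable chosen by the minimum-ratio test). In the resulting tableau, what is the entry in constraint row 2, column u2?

Ratio test on column c — row 1: 19/3 = 19/3; row 2: 6/4 = 3/2; row 3: 26/5 = 26/5. Minimum is 3/2 at row 2 (u2 leaves); pivot element 4.
Divide row 2 by 4; eliminate column c from the other rows.
In the new row 2, the u2 entry is the old entry divided by the pivot: 1/4 = 1/4.

1/4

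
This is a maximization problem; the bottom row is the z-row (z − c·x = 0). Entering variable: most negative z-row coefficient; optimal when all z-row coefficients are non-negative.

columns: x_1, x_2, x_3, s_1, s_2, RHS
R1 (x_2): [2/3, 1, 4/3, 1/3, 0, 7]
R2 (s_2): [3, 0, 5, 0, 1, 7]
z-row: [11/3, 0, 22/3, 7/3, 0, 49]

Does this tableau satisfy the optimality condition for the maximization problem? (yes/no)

yes

Every z-row coefficient is ≥ 0, so the tableau is optimal.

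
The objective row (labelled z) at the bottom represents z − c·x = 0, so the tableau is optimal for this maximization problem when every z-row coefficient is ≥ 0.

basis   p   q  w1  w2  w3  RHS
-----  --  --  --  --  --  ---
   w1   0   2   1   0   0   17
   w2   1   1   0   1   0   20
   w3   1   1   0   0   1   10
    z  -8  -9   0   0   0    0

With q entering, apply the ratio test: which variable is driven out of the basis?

Column q entries and ratios — w1: 17/2 = 17/2; w2: 20/1 = 20; w3: 10/1 = 10.
Smallest ratio is 17/2 in the row of w1, so w1 leaves.

w1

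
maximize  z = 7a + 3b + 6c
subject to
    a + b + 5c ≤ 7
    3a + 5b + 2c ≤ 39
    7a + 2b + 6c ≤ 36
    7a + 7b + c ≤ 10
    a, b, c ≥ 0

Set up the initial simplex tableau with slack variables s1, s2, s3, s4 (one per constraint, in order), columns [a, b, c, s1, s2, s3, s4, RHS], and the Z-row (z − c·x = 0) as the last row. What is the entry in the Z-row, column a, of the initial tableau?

The Z-row carries the negated objective coefficients: the a entry is -7.

-7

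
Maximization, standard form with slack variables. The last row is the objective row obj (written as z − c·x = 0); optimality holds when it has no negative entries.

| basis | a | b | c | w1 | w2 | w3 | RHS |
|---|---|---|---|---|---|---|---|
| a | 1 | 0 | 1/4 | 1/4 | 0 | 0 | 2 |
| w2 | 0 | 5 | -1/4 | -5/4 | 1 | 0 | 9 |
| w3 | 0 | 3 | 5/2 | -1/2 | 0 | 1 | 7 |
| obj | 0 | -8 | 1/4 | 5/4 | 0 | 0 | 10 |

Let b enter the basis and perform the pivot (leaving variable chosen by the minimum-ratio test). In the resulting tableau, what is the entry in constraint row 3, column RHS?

Ratio test on column b — row 1: entry 0 ≤ 0; row 2: 9/5 = 9/5; row 3: 7/3 = 7/3. Minimum is 9/5 at row 2 (w2 leaves); pivot element 5.
Divide row 2 by 5; eliminate column b from the other rows.
Row 3 update in column RHS: 7 − 3·(9/5) = 8/5.

8/5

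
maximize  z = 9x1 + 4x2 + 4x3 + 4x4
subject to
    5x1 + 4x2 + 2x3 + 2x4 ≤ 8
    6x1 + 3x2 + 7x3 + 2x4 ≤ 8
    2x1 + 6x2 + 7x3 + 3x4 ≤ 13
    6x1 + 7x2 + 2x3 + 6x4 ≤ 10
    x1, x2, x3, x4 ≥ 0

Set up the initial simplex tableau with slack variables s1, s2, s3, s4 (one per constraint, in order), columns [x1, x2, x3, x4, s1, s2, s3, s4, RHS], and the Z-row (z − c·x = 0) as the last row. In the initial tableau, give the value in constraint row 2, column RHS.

The RHS of constraint 2 is b_2 = 8.

8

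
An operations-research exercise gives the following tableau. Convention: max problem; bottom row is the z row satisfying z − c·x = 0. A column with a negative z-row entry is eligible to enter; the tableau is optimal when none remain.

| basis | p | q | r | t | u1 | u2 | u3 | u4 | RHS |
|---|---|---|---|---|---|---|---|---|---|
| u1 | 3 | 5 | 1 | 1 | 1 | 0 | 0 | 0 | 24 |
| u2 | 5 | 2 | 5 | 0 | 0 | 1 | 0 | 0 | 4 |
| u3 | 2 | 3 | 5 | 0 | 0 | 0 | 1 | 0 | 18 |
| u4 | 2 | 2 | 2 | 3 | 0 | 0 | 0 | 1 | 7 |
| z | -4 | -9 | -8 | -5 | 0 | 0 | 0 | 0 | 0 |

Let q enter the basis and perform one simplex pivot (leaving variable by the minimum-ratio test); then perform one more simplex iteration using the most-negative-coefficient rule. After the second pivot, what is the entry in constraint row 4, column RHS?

Ratio test on column q — row 1: 24/5 = 24/5; row 2: 4/2 = 2; row 3: 18/3 = 6; row 4: 7/2 = 7/2. Minimum is 2 at row 2 (u2 leaves); pivot element 2.
Divide row 2 by 2; eliminate column q from the other rows.
Second iteration: most negative z-row entry is -5 in column t, so t enters.
Ratio test on column t — row 1: 14/1 = 14; row 2: entry 0 ≤ 0; row 3: entry 0 ≤ 0; row 4: 3/3 = 1. Minimum is 1 at row 4 (u4 leaves); pivot element 3.
Divide row 4 by 3; eliminate column t from the other rows.
After both pivots, the entry at constraint row 4, column RHS is 1.

1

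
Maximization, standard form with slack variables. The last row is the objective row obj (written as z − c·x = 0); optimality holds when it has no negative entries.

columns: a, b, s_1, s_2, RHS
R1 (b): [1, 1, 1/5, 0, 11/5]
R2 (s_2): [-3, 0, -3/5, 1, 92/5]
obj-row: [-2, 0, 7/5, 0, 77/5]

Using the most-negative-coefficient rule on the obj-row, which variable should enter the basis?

a

Negative obj-row entries: a: -2.
The most negative is -2 in column a, so a enters.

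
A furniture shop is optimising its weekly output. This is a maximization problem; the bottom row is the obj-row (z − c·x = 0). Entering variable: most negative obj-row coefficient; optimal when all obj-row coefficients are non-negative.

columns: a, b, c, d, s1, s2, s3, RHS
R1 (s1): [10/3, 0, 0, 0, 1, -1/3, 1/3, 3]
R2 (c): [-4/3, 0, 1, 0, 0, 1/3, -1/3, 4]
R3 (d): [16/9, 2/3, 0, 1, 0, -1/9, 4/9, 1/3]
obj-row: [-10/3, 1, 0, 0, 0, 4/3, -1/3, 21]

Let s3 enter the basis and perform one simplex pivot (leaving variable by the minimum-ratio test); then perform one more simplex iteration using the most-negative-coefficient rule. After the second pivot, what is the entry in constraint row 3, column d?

9/16

Ratio test on column s3 — row 1: 3/(1/3) = 9; row 2: entry -1/3 ≤ 0; row 3: (1/3)/(4/9) = 3/4. Minimum is 3/4 at row 3 (d leaves); pivot element 4/9.
Divide row 3 by 4/9; eliminate column s3 from the other rows.
Second iteration: most negative obj-row entry is -2 in column a, so a enters.
Ratio test on column a — row 1: (11/4)/2 = 11/8; row 2: entry 0 ≤ 0; row 3: (3/4)/4 = 3/16. Minimum is 3/16 at row 3 (s3 leaves); pivot element 4.
Divide row 3 by 4; eliminate column a from the other rows.
After both pivots, the entry at constraint row 3, column d is 9/16.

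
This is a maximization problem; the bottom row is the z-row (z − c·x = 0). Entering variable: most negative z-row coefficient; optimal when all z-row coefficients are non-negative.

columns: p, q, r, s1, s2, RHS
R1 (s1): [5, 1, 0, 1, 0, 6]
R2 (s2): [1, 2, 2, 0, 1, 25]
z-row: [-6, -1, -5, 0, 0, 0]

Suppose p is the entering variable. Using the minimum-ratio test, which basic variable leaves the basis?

Column p entries and ratios — s1: 6/5 = 6/5; s2: 25/1 = 25.
Smallest ratio is 6/5 in the row of s1, so s1 leaves.

s1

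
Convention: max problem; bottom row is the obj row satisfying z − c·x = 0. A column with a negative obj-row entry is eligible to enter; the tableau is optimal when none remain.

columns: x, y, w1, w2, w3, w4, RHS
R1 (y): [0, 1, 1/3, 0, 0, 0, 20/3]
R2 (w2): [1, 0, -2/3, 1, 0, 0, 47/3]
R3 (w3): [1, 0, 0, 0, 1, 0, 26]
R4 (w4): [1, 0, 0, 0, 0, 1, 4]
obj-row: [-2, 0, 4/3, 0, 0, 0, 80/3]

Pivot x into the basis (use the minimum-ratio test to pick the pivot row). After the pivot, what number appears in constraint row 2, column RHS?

Ratio test on column x — row 1: entry 0 ≤ 0; row 2: (47/3)/1 = 47/3; row 3: 26/1 = 26; row 4: 4/1 = 4. Minimum is 4 at row 4 (w4 leaves); pivot element 1.
Divide row 4 by 1; eliminate column x from the other rows.
Row 2 update in column RHS: 47/3 − 1·4 = 35/3.

35/3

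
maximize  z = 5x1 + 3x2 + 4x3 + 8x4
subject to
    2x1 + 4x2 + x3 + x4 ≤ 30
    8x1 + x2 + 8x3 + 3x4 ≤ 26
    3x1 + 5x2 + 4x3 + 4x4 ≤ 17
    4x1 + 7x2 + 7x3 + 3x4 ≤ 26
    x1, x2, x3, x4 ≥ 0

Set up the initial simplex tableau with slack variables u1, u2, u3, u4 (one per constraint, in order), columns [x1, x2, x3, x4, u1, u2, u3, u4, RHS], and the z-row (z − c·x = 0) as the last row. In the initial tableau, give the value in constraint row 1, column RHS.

The RHS of constraint 1 is b_1 = 30.

30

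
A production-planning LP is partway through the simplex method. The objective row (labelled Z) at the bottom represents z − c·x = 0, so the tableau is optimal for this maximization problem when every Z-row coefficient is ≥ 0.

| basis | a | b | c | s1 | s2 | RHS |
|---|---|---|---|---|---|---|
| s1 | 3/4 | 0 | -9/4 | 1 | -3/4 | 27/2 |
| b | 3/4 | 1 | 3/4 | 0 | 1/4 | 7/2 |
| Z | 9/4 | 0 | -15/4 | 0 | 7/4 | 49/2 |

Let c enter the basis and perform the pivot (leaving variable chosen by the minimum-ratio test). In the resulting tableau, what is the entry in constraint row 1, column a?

Ratio test on column c — row 1: entry -9/4 ≤ 0; row 2: (7/2)/(3/4) = 14/3. Minimum is 14/3 at row 2 (b leaves); pivot element 3/4.
Divide row 2 by 3/4; eliminate column c from the other rows.
Row 1 update in column a: 3/4 − (-9/4)·1 = 3.

3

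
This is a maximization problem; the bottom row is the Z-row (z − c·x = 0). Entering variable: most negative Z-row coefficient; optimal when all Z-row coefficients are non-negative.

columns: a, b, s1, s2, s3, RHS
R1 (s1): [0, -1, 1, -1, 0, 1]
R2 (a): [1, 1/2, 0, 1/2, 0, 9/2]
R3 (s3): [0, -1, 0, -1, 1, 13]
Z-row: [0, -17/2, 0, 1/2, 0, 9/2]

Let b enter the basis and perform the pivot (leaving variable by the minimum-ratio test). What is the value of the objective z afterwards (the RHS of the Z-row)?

Ratio test on column b — row 1: entry -1 ≤ 0; row 2: (9/2)/(1/2) = 9; row 3: entry -1 ≤ 0. Minimum is 9 at row 2 (a leaves); pivot element 1/2.
Pivot on row 2; the Z-row RHS becomes 9/2 − (-17/2)·9 = 81.

81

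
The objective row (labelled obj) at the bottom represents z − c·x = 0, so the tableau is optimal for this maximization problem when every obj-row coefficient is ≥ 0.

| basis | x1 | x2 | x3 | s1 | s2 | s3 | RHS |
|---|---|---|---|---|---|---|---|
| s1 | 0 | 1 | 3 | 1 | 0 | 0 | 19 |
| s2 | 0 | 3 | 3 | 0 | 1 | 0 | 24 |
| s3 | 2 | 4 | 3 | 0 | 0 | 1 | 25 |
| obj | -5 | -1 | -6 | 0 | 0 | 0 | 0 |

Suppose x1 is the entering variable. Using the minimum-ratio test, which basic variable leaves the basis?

Column x1 entries and ratios — s1: 0 ≤ 0, skip; s2: 0 ≤ 0, skip; s3: 25/2 = 25/2.
Smallest ratio is 25/2 in the row of s3, so s3 leaves.

s3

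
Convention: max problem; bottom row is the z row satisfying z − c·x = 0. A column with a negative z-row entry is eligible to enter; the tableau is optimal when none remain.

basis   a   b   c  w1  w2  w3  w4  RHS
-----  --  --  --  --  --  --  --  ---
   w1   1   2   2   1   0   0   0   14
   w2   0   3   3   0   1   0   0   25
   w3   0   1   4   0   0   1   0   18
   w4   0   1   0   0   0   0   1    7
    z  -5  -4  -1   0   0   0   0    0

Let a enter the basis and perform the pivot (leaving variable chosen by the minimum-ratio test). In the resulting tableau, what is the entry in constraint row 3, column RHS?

18

Ratio test on column a — row 1: 14/1 = 14; row 2: entry 0 ≤ 0; row 3: entry 0 ≤ 0; row 4: entry 0 ≤ 0. Minimum is 14 at row 1 (w1 leaves); pivot element 1.
Divide row 1 by 1; eliminate column a from the other rows.
Row 3 update in column RHS: 18 − 0·14 = 18.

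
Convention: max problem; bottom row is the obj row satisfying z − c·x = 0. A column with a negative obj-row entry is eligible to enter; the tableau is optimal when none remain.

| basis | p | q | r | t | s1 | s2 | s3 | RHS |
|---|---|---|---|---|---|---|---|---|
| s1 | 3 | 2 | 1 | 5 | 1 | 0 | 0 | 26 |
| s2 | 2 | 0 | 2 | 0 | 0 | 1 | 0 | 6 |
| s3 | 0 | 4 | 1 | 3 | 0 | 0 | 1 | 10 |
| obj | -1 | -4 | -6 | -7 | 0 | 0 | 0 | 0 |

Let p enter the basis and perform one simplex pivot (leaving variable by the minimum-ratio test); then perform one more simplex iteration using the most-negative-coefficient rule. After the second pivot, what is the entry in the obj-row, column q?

16/3

Ratio test on column p — row 1: 26/3 = 26/3; row 2: 6/2 = 3; row 3: entry 0 ≤ 0. Minimum is 3 at row 2 (s2 leaves); pivot element 2.
Divide row 2 by 2; eliminate column p from the other rows.
Second iteration: most negative obj-row entry is -7 in column t, so t enters.
Ratio test on column t — row 1: 17/5 = 17/5; row 2: entry 0 ≤ 0; row 3: 10/3 = 10/3. Minimum is 10/3 at row 3 (s3 leaves); pivot element 3.
Divide row 3 by 3; eliminate column t from the other rows.
After both pivots, the entry at the obj-row, column q is 16/3.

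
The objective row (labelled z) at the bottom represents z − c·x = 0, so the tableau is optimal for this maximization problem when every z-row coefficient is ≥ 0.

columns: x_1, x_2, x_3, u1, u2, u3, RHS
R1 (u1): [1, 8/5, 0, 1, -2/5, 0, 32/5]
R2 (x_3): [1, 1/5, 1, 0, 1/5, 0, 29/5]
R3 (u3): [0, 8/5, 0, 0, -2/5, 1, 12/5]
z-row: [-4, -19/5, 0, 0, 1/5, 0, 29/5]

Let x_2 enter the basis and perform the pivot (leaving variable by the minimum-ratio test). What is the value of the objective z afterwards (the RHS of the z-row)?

Ratio test on column x_2 — row 1: (32/5)/(8/5) = 4; row 2: (29/5)/(1/5) = 29; row 3: (12/5)/(8/5) = 3/2. Minimum is 3/2 at row 3 (u3 leaves); pivot element 8/5.
Pivot on row 3; the z-row RHS becomes 29/5 − (-19/5)·(3/2) = 23/2.

23/2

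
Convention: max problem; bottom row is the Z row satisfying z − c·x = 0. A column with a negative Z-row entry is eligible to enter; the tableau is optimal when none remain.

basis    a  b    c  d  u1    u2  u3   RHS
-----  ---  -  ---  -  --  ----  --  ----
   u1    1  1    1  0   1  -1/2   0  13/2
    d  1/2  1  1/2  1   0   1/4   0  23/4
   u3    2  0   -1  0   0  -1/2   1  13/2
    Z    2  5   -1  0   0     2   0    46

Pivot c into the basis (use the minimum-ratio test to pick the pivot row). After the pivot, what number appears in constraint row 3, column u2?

Ratio test on column c — row 1: (13/2)/1 = 13/2; row 2: (23/4)/(1/2) = 23/2; row 3: entry -1 ≤ 0. Minimum is 13/2 at row 1 (u1 leaves); pivot element 1.
Divide row 1 by 1; eliminate column c from the other rows.
Row 3 update in column u2: -1/2 − (-1)·(-1/2) = -1.

-1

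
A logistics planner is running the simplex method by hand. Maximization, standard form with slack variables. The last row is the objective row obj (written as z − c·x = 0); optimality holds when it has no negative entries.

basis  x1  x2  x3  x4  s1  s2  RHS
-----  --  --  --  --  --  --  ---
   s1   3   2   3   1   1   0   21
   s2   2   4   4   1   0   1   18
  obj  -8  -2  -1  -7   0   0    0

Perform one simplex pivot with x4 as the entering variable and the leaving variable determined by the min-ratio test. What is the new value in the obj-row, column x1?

6

Ratio test on column x4 — row 1: 21/1 = 21; row 2: 18/1 = 18. Minimum is 18 at row 2 (s2 leaves); pivot element 1.
Divide row 2 by 1; eliminate column x4 from the other rows.
obj-row update in column x1: -8 − (-7)·2 = 6.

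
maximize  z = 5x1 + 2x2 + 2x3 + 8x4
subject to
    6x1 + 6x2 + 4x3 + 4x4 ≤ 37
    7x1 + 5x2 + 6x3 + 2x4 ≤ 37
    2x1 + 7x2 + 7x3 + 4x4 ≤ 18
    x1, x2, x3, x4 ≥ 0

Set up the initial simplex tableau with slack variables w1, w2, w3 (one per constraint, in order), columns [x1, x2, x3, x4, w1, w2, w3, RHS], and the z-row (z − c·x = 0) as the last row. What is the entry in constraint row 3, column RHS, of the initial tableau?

18

The RHS of constraint 3 is b_3 = 18.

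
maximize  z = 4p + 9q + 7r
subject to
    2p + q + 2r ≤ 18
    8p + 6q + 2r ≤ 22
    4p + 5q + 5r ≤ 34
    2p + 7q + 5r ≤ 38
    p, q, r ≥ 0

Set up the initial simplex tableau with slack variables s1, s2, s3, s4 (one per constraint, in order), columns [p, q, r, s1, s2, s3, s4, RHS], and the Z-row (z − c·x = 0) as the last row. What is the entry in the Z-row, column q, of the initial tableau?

-9

The Z-row carries the negated objective coefficients: the q entry is -9.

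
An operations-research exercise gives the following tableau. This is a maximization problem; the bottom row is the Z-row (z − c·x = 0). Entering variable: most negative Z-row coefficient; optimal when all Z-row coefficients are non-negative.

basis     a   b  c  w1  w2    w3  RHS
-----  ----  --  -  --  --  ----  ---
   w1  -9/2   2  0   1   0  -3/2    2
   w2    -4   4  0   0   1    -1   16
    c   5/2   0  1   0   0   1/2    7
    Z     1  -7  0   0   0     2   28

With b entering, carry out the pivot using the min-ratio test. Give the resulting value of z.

Ratio test on column b — row 1: 2/2 = 1; row 2: 16/4 = 4; row 3: entry 0 ≤ 0. Minimum is 1 at row 1 (w1 leaves); pivot element 2.
Pivot on row 1; the Z-row RHS becomes 28 − (-7)·1 = 35.

35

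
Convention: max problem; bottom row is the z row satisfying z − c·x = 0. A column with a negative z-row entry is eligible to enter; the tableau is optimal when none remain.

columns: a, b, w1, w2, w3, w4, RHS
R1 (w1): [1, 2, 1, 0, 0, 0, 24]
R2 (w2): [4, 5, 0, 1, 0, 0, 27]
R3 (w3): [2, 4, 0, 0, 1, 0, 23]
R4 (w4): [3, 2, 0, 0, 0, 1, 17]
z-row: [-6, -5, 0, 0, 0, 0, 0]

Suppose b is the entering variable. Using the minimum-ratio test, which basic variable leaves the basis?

w2

Column b entries and ratios — w1: 24/2 = 12; w2: 27/5 = 27/5; w3: 23/4 = 23/4; w4: 17/2 = 17/2.
Smallest ratio is 27/5 in the row of w2, so w2 leaves.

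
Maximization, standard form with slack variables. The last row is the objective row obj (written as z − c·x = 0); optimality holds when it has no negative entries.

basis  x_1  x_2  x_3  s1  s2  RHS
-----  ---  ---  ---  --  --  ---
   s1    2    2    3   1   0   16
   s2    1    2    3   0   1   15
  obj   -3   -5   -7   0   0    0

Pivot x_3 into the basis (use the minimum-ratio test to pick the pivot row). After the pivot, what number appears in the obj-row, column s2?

Ratio test on column x_3 — row 1: 16/3 = 16/3; row 2: 15/3 = 5. Minimum is 5 at row 2 (s2 leaves); pivot element 3.
Divide row 2 by 3; eliminate column x_3 from the other rows.
obj-row update in column s2: 0 − (-7)·(1/3) = 7/3.

7/3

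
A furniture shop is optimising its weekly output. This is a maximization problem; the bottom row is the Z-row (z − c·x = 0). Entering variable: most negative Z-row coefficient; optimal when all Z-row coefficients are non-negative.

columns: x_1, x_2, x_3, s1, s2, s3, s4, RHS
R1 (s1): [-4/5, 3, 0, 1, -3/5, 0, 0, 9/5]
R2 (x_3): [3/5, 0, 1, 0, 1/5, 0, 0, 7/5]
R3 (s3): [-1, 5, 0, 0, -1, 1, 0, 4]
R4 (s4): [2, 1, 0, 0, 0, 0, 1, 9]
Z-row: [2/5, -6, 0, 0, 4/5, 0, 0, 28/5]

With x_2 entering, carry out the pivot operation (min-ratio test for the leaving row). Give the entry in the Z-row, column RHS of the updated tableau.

Ratio test on column x_2 — row 1: (9/5)/3 = 3/5; row 2: entry 0 ≤ 0; row 3: 4/5 = 4/5; row 4: 9/1 = 9. Minimum is 3/5 at row 1 (s1 leaves); pivot element 3.
Divide row 1 by 3; eliminate column x_2 from the other rows.
Z-row update in column RHS: 28/5 − (-6)·(3/5) = 46/5.

46/5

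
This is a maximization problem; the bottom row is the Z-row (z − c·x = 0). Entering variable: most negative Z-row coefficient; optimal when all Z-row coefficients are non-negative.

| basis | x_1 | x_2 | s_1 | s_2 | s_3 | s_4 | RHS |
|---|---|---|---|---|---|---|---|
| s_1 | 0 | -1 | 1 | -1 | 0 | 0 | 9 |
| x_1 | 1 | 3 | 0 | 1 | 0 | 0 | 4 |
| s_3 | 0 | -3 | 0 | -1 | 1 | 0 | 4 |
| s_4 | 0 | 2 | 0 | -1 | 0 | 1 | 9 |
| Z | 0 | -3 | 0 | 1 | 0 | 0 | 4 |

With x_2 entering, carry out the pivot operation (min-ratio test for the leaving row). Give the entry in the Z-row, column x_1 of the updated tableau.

1

Ratio test on column x_2 — row 1: entry -1 ≤ 0; row 2: 4/3 = 4/3; row 3: entry -3 ≤ 0; row 4: 9/2 = 9/2. Minimum is 4/3 at row 2 (x_1 leaves); pivot element 3.
Divide row 2 by 3; eliminate column x_2 from the other rows.
Z-row update in column x_1: 0 − (-3)·(1/3) = 1.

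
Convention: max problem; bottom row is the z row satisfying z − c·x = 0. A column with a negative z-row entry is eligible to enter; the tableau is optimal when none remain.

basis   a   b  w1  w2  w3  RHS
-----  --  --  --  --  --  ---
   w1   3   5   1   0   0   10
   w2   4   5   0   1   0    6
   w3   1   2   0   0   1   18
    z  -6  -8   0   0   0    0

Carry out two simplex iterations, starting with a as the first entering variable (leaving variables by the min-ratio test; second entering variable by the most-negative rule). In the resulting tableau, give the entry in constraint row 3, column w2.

-2/5

Ratio test on column a — row 1: 10/3 = 10/3; row 2: 6/4 = 3/2; row 3: 18/1 = 18. Minimum is 3/2 at row 2 (w2 leaves); pivot element 4.
Divide row 2 by 4; eliminate column a from the other rows.
Second iteration: most negative z-row entry is -1/2 in column b, so b enters.
Ratio test on column b — row 1: (11/2)/(5/4) = 22/5; row 2: (3/2)/(5/4) = 6/5; row 3: (33/2)/(3/4) = 22. Minimum is 6/5 at row 2 (a leaves); pivot element 5/4.
Divide row 2 by 5/4; eliminate column b from the other rows.
After both pivots, the entry at constraint row 3, column w2 is -2/5.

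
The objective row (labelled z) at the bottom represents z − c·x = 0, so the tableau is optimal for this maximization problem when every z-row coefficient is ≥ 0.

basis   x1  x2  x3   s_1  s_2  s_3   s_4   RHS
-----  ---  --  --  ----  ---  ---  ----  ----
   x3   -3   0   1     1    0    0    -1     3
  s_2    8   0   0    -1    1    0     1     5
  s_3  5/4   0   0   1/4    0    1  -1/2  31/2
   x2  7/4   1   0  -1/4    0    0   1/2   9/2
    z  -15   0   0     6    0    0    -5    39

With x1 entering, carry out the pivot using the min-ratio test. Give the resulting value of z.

Ratio test on column x1 — row 1: entry -3 ≤ 0; row 2: 5/8 = 5/8; row 3: (31/2)/(5/4) = 62/5; row 4: (9/2)/(7/4) = 18/7. Minimum is 5/8 at row 2 (s_2 leaves); pivot element 8.
Pivot on row 2; the z-row RHS becomes 39 − (-15)·(5/8) = 387/8.

387/8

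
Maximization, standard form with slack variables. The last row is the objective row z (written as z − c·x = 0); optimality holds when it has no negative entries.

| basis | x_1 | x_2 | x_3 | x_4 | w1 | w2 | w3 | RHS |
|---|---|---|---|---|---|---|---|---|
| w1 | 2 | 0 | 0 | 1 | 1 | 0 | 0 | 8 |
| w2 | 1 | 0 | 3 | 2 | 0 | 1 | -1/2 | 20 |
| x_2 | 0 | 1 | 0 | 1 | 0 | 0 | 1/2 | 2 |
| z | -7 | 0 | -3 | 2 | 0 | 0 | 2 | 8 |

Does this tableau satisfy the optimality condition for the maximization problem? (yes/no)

no

The z-row has a negative entry -7 in column x_1, so it is not optimal.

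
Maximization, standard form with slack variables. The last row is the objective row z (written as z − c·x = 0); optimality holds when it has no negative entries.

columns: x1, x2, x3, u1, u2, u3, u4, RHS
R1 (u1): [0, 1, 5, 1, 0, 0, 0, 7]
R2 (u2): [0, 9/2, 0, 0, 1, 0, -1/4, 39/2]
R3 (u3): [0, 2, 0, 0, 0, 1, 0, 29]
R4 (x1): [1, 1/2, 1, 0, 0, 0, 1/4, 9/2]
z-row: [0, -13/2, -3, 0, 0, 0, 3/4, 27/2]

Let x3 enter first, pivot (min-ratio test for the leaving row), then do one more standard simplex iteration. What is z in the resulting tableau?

Ratio test on column x3 — row 1: 7/5 = 7/5; row 2: entry 0 ≤ 0; row 3: entry 0 ≤ 0; row 4: (9/2)/1 = 9/2. Minimum is 7/5 at row 1 (u1 leaves); pivot element 5.
Pivot on row 1; the z-row RHS becomes 27/2 − (-3)·(7/5) = 177/10.
Next entering variable (most negative z-row entry -59/10): x2.
Ratio test on column x2 — row 1: (7/5)/(1/5) = 7; row 2: (39/2)/(9/2) = 13/3; row 3: 29/2 = 29/2; row 4: (31/10)/(3/10) = 31/3. Minimum is 13/3 at row 2 (u2 leaves); pivot element 9/2.
After the second pivot the z-row RHS is 177/10 − (-59/10)·(13/3) = 649/15.

649/15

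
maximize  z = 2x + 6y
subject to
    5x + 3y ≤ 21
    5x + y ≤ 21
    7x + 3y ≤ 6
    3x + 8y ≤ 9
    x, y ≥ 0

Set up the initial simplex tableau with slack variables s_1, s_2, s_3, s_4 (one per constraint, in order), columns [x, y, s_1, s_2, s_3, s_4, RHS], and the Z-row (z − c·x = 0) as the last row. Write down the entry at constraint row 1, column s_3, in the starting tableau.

Slack s_3 belongs to constraint 3; its column is the unit vector e_3, so the entry in row 1 is 0.

0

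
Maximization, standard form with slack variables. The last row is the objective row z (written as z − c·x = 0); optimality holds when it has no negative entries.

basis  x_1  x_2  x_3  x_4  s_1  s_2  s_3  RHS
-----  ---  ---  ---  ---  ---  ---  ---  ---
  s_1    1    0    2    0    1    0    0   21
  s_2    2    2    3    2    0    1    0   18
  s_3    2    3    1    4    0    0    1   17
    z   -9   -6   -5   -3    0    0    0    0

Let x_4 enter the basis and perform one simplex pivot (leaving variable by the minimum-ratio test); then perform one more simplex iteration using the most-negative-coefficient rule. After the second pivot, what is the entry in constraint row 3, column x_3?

1/2

Ratio test on column x_4 — row 1: entry 0 ≤ 0; row 2: 18/2 = 9; row 3: 17/4 = 17/4. Minimum is 17/4 at row 3 (s_3 leaves); pivot element 4.
Divide row 3 by 4; eliminate column x_4 from the other rows.
Second iteration: most negative z-row entry is -15/2 in column x_1, so x_1 enters.
Ratio test on column x_1 — row 1: 21/1 = 21; row 2: (19/2)/1 = 19/2; row 3: (17/4)/(1/2) = 17/2. Minimum is 17/2 at row 3 (x_4 leaves); pivot element 1/2.
Divide row 3 by 1/2; eliminate column x_1 from the other rows.
After both pivots, the entry at constraint row 3, column x_3 is 1/2.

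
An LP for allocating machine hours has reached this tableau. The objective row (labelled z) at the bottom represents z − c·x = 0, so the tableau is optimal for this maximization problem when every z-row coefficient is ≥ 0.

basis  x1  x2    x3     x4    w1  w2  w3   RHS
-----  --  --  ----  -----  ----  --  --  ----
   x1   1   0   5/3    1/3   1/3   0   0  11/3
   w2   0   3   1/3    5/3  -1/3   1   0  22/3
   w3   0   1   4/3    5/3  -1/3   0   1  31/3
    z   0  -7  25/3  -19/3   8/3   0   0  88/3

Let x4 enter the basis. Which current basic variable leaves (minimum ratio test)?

Column x4 entries and ratios — x1: (11/3)/(1/3) = 11; w2: (22/3)/(5/3) = 22/5; w3: (31/3)/(5/3) = 31/5.
Smallest ratio is 22/5 in the row of w2, so w2 leaves.

w2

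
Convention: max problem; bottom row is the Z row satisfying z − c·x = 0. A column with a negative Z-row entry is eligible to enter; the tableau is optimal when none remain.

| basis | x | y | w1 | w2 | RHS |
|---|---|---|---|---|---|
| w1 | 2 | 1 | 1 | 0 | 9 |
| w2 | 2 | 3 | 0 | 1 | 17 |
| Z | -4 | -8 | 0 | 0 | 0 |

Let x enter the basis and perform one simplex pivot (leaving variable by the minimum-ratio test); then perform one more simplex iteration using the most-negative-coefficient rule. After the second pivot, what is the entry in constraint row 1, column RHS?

Ratio test on column x — row 1: 9/2 = 9/2; row 2: 17/2 = 17/2. Minimum is 9/2 at row 1 (w1 leaves); pivot element 2.
Divide row 1 by 2; eliminate column x from the other rows.
Second iteration: most negative Z-row entry is -6 in column y, so y enters.
Ratio test on column y — row 1: (9/2)/(1/2) = 9; row 2: 8/2 = 4. Minimum is 4 at row 2 (w2 leaves); pivot element 2.
Divide row 2 by 2; eliminate column y from the other rows.
After both pivots, the entry at constraint row 1, column RHS is 5/2.

5/2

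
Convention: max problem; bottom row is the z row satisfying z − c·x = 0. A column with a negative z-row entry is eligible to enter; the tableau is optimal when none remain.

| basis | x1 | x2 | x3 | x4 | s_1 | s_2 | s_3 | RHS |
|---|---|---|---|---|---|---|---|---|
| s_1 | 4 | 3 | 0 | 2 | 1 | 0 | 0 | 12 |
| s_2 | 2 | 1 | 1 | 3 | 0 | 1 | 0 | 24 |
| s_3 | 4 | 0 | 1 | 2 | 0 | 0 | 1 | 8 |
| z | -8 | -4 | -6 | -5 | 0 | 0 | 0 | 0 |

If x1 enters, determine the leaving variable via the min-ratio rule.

s_3

Column x1 entries and ratios — s_1: 12/4 = 3; s_2: 24/2 = 12; s_3: 8/4 = 2.
Smallest ratio is 2 in the row of s_3, so s_3 leaves.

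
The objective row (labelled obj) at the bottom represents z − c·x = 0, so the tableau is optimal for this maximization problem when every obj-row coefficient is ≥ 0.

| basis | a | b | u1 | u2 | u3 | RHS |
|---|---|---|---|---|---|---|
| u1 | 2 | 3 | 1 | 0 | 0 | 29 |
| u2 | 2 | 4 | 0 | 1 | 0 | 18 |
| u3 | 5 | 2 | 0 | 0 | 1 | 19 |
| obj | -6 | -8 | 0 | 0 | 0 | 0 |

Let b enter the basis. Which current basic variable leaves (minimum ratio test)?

Column b entries and ratios — u1: 29/3 = 29/3; u2: 18/4 = 9/2; u3: 19/2 = 19/2.
Smallest ratio is 9/2 in the row of u2, so u2 leaves.

u2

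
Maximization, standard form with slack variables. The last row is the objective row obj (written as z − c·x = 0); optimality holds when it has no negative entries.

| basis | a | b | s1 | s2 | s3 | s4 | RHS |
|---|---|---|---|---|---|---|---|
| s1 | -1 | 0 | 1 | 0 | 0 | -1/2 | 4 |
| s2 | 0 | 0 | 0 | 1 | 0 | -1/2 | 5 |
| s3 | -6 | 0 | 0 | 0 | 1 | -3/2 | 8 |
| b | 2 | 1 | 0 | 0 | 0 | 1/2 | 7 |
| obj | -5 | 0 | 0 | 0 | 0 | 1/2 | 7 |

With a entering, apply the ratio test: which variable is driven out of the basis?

Column a entries and ratios — s1: -1 ≤ 0, skip; s2: 0 ≤ 0, skip; s3: -6 ≤ 0, skip; b: 7/2 = 7/2.
Smallest ratio is 7/2 in the row of b, so b leaves.

b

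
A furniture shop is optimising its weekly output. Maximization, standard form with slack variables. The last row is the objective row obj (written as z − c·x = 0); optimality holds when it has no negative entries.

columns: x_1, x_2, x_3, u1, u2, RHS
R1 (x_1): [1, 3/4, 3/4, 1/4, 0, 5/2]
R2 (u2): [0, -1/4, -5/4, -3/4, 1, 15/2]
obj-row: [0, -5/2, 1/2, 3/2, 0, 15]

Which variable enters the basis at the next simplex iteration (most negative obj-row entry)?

x_2

Negative obj-row entries: x_2: -5/2.
The most negative is -5/2 in column x_2, so x_2 enters.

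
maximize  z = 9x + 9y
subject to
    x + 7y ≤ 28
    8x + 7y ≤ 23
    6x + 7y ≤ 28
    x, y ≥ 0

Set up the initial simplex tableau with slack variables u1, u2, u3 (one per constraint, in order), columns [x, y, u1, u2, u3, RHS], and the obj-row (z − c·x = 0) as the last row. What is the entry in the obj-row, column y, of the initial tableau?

-9

The obj-row carries the negated objective coefficients: the y entry is -9.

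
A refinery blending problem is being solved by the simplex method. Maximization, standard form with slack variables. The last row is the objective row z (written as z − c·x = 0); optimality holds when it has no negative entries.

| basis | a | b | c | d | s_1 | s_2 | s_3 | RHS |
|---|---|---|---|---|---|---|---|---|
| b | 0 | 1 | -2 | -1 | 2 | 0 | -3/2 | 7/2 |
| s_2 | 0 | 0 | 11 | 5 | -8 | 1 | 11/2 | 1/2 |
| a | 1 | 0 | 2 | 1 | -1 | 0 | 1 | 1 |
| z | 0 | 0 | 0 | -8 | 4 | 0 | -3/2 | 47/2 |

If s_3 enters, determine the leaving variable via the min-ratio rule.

Column s_3 entries and ratios — b: -3/2 ≤ 0, skip; s_2: (1/2)/(11/2) = 1/11; a: 1/1 = 1.
Smallest ratio is 1/11 in the row of s_2, so s_2 leaves.

s_2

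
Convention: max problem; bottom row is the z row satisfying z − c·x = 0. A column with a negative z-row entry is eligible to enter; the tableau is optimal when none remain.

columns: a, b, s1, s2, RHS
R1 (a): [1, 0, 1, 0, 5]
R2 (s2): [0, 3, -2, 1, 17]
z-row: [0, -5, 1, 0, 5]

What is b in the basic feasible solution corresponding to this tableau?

0

b is not in the basis, so in the current basic feasible solution b = 0.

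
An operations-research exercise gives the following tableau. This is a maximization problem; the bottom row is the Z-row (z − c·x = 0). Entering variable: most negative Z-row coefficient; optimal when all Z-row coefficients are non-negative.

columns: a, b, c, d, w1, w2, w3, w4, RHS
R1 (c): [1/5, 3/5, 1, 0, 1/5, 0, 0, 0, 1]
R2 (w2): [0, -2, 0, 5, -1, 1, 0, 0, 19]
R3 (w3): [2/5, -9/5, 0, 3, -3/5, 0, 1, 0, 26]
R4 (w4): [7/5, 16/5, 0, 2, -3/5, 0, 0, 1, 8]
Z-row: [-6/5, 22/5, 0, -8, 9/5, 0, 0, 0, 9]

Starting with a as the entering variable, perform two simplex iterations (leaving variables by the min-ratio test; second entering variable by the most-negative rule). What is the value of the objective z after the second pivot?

19

Ratio test on column a — row 1: 1/(1/5) = 5; row 2: entry 0 ≤ 0; row 3: 26/(2/5) = 65; row 4: 8/(7/5) = 40/7. Minimum is 5 at row 1 (c leaves); pivot element 1/5.
Pivot on row 1; the Z-row RHS becomes 9 − (-6/5)·5 = 15.
Next entering variable (most negative Z-row entry -8): d.
Ratio test on column d — row 1: entry 0 ≤ 0; row 2: 19/5 = 19/5; row 3: 24/3 = 8; row 4: 1/2 = 1/2. Minimum is 1/2 at row 4 (w4 leaves); pivot element 2.
After the second pivot the Z-row RHS is 15 − (-8)·(1/2) = 19.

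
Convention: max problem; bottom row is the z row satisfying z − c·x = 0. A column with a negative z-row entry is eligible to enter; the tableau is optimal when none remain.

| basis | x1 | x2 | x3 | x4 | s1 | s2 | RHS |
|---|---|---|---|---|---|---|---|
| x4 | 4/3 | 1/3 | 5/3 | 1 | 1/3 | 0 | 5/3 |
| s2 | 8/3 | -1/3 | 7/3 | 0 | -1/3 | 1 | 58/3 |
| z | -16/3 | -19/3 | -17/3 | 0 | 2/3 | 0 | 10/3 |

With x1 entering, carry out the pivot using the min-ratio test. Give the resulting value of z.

10

Ratio test on column x1 — row 1: (5/3)/(4/3) = 5/4; row 2: (58/3)/(8/3) = 29/4. Minimum is 5/4 at row 1 (x4 leaves); pivot element 4/3.
Pivot on row 1; the z-row RHS becomes 10/3 − (-16/3)·(5/4) = 10.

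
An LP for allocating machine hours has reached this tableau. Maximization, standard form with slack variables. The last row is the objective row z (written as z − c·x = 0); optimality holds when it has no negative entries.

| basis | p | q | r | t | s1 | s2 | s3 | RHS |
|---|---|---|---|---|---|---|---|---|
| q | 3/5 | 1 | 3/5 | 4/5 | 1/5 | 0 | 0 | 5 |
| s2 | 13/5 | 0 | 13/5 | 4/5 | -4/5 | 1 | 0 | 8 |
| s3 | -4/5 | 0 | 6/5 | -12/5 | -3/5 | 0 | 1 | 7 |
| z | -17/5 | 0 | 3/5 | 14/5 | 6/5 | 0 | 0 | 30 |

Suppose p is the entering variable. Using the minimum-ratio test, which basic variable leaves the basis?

s2

Column p entries and ratios — q: 5/(3/5) = 25/3; s2: 8/(13/5) = 40/13; s3: -4/5 ≤ 0, skip.
Smallest ratio is 40/13 in the row of s2, so s2 leaves.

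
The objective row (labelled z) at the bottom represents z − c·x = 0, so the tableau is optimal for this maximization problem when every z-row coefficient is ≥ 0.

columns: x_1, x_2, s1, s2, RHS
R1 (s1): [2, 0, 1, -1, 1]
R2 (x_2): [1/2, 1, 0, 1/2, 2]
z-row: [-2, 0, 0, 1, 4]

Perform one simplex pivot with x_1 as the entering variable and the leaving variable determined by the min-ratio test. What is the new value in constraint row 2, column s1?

Ratio test on column x_1 — row 1: 1/2 = 1/2; row 2: 2/(1/2) = 4. Minimum is 1/2 at row 1 (s1 leaves); pivot element 2.
Divide row 1 by 2; eliminate column x_1 from the other rows.
Row 2 update in column s1: 0 − (1/2)·(1/2) = -1/4.

-1/4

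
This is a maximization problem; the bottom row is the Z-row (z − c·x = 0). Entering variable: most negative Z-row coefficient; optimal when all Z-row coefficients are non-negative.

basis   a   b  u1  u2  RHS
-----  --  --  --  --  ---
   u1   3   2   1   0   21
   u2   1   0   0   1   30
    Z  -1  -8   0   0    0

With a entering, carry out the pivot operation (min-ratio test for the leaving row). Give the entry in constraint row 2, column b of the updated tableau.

-2/3

Ratio test on column a — row 1: 21/3 = 7; row 2: 30/1 = 30. Minimum is 7 at row 1 (u1 leaves); pivot element 3.
Divide row 1 by 3; eliminate column a from the other rows.
Row 2 update in column b: 0 − 1·(2/3) = -2/3.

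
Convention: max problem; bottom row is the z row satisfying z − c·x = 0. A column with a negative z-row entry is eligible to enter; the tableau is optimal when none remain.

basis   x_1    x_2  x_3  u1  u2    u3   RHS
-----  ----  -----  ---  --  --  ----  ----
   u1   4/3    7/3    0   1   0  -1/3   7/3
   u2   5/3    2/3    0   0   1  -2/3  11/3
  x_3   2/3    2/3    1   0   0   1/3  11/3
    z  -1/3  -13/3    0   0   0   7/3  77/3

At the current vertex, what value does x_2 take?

x_2 is not in the basis, so in the current basic feasible solution x_2 = 0.

0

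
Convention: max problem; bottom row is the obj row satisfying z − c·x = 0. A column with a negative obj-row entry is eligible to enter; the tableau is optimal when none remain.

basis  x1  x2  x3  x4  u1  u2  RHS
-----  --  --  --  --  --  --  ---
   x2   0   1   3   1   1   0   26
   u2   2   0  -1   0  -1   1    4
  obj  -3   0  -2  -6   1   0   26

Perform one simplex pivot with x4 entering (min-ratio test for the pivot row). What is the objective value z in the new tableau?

182

Ratio test on column x4 — row 1: 26/1 = 26; row 2: entry 0 ≤ 0. Minimum is 26 at row 1 (x2 leaves); pivot element 1.
Pivot on row 1; the obj-row RHS becomes 26 − (-6)·26 = 182.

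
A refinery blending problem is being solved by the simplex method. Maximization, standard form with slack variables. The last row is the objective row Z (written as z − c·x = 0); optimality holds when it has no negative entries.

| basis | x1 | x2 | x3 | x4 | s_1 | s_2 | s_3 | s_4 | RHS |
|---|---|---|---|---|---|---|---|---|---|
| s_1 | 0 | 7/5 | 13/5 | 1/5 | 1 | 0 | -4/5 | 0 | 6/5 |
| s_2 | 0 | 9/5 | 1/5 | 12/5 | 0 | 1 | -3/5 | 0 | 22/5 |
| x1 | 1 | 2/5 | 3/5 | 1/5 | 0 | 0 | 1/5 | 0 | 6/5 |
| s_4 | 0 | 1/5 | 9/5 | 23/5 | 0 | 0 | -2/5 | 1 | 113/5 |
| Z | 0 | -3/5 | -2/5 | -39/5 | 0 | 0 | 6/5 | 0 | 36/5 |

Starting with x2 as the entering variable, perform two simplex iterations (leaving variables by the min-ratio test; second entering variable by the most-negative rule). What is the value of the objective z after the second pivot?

Ratio test on column x2 — row 1: (6/5)/(7/5) = 6/7; row 2: (22/5)/(9/5) = 22/9; row 3: (6/5)/(2/5) = 3; row 4: (113/5)/(1/5) = 113. Minimum is 6/7 at row 1 (s_1 leaves); pivot element 7/5.
Pivot on row 1; the Z-row RHS becomes 36/5 − (-3/5)·(6/7) = 54/7.
Next entering variable (most negative Z-row entry -54/7): x4.
Ratio test on column x4 — row 1: (6/7)/(1/7) = 6; row 2: (20/7)/(15/7) = 4/3; row 3: (6/7)/(1/7) = 6; row 4: (157/7)/(32/7) = 157/32. Minimum is 4/3 at row 2 (s_2 leaves); pivot element 15/7.
After the second pivot the Z-row RHS is 54/7 − (-54/7)·(4/3) = 18.

18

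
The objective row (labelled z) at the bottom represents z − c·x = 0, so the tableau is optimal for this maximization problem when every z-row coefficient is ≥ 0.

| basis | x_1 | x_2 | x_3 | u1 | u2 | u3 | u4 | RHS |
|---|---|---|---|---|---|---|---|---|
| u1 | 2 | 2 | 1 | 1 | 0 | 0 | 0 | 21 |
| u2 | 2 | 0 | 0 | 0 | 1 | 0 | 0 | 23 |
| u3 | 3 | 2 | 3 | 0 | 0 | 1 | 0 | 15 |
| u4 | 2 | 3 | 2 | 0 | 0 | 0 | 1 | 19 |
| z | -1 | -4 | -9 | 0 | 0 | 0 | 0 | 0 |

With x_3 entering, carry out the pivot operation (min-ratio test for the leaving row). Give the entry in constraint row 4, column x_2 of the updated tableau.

Ratio test on column x_3 — row 1: 21/1 = 21; row 2: entry 0 ≤ 0; row 3: 15/3 = 5; row 4: 19/2 = 19/2. Minimum is 5 at row 3 (u3 leaves); pivot element 3.
Divide row 3 by 3; eliminate column x_3 from the other rows.
Row 4 update in column x_2: 3 − 2·(2/3) = 5/3.

5/3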